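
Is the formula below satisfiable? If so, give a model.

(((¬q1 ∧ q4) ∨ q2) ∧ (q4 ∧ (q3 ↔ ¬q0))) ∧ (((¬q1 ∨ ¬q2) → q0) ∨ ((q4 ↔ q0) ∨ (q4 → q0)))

q0=T, q1=F, q2=T, q3=F, q4=T

  ((¬q1 ∧ q4) ∨ q2) ∧ (q4 ∧ (q3 ↔ ¬q0)) = True
    (¬q1 ∧ q4) ∨ q2 = True
      ¬q1 ∧ q4 = True
        ¬q1 = True
    q4 ∧ (q3 ↔ ¬q0) = True
      q3 ↔ ¬q0 = True
        ¬q0 = False
  ((¬q1 ∨ ¬q2) → q0) ∨ ((q4 ↔ q0) ∨ (q4 → q0)) = True
    (¬q1 ∨ ¬q2) → q0 = True
      ¬q1 ∨ ¬q2 = True
        ¬q1 = True
        ¬q2 = False
    (q4 ↔ q0) ∨ (q4 → q0) = True
      q4 ↔ q0 = True
      q4 → q0 = True
Both conjuncts True, so the formula holds.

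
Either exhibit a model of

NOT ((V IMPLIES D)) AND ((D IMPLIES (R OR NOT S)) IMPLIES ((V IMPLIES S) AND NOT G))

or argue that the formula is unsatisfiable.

R = False, D = False, S = True, G = False, V = True

  NOT ((V IMPLIES D)) = True
    V IMPLIES D = False
  (D IMPLIES (R OR NOT S)) IMPLIES ((V IMPLIES S) AND NOT G) = True
    D IMPLIES (R OR NOT S) = True
      R OR NOT S = False
        NOT S = False
    (V IMPLIES S) AND NOT G = True
      V IMPLIES S = True
      NOT G = True
Both conjuncts True, so the formula holds.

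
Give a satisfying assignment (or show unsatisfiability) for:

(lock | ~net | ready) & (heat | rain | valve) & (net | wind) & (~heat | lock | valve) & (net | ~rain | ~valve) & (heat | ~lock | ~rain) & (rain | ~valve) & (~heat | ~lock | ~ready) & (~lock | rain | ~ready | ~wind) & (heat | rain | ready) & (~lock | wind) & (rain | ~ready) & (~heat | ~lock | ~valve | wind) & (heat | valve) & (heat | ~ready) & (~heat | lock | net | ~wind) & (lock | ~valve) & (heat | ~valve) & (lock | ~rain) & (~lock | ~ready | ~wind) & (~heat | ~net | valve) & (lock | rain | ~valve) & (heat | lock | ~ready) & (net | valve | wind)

rain = True, ready = False, wind = True, valve = False, lock = True, heat = True, net = False

Set rain = True.
  then (lock | ~rain) forces lock = True.
  then (heat | ~lock | ~rain) forces heat = True.
  then (~heat | ~lock | ~ready) forces ready = False.
  then (~lock | wind) forces wind = True.
Set valve = False.
  then (~heat | ~net | valve) forces net = False.
All clauses satisfied.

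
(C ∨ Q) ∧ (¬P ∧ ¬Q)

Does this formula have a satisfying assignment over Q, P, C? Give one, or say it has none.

Q: False, P: False, C: True

  C ∨ Q = True
  ¬P ∧ ¬Q = True
    ¬P = True
    ¬Q = True
Both conjuncts True, so the formula holds.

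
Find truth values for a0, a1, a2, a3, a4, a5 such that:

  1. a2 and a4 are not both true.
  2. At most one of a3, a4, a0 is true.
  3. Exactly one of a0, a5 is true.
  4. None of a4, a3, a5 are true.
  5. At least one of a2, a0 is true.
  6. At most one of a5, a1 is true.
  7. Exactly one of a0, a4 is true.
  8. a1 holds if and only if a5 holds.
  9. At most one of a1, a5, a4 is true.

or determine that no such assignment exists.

a0 = True; a1 = False; a2 = False; a3 = False; a4 = False; a5 = False

  (1) a2=F, a4=F — not both ✓
  (2) {a3, a4, a0}: 1 true — at most one ✓
  (3) {a0, a5}: 1 true — exactly one ✓
  (4) {a4, a3, a5}: 0 true — none ✓
  (5) {a2, a0}: 1 true — at least one ✓
  (6) {a5, a1}: 0 true — at most one ✓
  (7) {a0, a4}: 1 true — exactly one ✓
  (8) a1=F, a5=F — same ✓
  (9) {a1, a5, a4}: 0 true — at most one ✓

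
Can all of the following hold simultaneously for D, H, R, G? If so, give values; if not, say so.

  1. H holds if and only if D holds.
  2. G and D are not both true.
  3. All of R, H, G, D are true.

Case G = True:
  (2) with G=T forces D = False.
  Constraint (3) is violated (D=F) — contradiction.
Case G = False:
  Constraint (3) is violated (G=F) — contradiction.
Both cases fail — unsatisfiable.

No satisfying assignment exists.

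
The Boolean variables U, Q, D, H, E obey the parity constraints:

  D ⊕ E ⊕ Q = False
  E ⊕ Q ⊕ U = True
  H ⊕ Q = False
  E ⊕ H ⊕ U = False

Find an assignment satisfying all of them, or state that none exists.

The formula is unsatisfiable.

Adding constraints 2, 3, 4 mod 2: every variable appears an even number of times on the left, so the left side is 0.
But the right sides sum to 1 (mod 2). 0 ≠ 1 — the system is inconsistent.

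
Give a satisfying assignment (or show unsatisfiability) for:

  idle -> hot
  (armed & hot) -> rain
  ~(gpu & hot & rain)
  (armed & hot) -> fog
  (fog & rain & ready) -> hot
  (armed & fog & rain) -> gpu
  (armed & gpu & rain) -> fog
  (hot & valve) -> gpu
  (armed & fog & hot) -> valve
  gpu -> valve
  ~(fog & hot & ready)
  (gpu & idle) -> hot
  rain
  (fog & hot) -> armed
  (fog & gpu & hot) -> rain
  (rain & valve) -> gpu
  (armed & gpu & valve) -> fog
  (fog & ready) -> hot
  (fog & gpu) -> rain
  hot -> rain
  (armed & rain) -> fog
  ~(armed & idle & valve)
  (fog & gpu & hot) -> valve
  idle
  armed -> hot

Unit clause (idle) forces idle = True.
Unit clause (rain) forces rain = True.
In (hot | ~idle) only hot is left, so hot = True.
In (~gpu | ~hot | ~rain) only ~gpu is left, so gpu = False.
In (gpu | ~hot | ~valve) only ~valve is left, so valve = False.
Set ready = True.
  then (~fog | ~hot | ~ready) forces fog = False.
  then (~armed | fog | ~hot) forces armed = False.
All clauses satisfied.

ready = True, armed = False, valve = False, hot = True, idle = True, rain = True, fog = False, gpu = False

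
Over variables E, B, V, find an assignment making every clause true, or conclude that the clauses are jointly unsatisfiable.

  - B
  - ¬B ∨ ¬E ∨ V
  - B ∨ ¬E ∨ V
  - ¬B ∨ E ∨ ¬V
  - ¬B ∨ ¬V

E = False, B = True, V = False

Unit clause (B) forces B = True.
In (¬B ∨ ¬V) only ¬V is left, so V = False.
In (¬B ∨ ¬E ∨ V) only ¬E is left, so E = False.
Check each clause:
  (B): B holds.
  (¬B ∨ ¬E ∨ V): ¬E holds.
  (B ∨ ¬E ∨ V): B holds.
  (¬B ∨ E ∨ ¬V): ¬V holds.
  (¬B ∨ ¬V): ¬V holds.
All clauses satisfied.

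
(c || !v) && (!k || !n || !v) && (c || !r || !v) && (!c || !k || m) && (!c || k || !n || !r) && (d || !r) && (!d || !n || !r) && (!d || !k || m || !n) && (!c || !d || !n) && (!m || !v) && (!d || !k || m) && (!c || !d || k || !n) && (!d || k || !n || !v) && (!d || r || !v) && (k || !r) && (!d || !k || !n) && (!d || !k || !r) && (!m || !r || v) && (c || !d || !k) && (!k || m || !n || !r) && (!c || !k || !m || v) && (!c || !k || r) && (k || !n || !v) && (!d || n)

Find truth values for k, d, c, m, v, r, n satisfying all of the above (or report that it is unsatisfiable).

k = True; d = False; c = False; m = True; v = False; r = False; n = False

Set k = True.
Set d = False.
  then (d || !r) forces r = False.
  then (!c || !k || r) forces c = False.
  then (c || !v) forces v = False.
Set m = True.
Set n = False.
All clauses satisfied.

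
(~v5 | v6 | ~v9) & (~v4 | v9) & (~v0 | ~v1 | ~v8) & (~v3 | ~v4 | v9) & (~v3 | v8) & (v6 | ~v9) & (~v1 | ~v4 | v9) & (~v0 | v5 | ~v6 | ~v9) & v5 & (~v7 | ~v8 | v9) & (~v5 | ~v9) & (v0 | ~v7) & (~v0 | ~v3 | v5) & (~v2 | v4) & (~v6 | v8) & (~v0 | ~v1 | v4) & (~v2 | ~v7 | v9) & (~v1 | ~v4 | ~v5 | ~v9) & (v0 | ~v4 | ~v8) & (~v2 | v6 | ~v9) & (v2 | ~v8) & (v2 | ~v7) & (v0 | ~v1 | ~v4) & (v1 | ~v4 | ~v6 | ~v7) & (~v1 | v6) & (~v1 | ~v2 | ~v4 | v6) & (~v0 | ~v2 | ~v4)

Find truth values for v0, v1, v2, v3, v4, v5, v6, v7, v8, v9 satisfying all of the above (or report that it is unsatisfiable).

Unit clause (v5) forces v5 = True.
In (~v5 | ~v9) only ~v9 is left, so v9 = False.
In (~v4 | v9) only ~v4 is left, so v4 = False.
In (~v2 | v4) only ~v2 is left, so v2 = False.
In (v2 | ~v8) only ~v8 is left, so v8 = False.
In (v2 | ~v7) only ~v7 is left, so v7 = False.
In (~v3 | v8) only ~v3 is left, so v3 = False.
In (~v6 | v8) only ~v6 is left, so v6 = False.
In (~v1 | v6) only ~v1 is left, so v1 = False.
Set v0 = False.
All clauses satisfied.

v0 = False; v1 = False; v2 = False; v3 = False; v4 = False; v5 = True; v6 = False; v7 = False; v8 = False; v9 = False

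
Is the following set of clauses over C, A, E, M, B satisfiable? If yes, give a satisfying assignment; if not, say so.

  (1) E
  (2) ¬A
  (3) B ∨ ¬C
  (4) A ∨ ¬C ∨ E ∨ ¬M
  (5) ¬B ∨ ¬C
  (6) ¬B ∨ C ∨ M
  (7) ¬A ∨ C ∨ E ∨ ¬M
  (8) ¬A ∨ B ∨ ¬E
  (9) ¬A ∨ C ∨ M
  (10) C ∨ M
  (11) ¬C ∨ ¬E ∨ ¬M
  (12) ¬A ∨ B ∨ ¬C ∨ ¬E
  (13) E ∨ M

C=F; A=F; E=T; M=T; B=T

Unit clause (E) forces E = True.
Unit clause (¬A) forces A = False.
Try C = True:
  (B ∨ ¬C) forces B = True.
  clause (¬B ∨ ¬C) is falsified — backtrack.
So C = False.
  then (C ∨ M) forces M = True.
Set B = True.
All clauses satisfied.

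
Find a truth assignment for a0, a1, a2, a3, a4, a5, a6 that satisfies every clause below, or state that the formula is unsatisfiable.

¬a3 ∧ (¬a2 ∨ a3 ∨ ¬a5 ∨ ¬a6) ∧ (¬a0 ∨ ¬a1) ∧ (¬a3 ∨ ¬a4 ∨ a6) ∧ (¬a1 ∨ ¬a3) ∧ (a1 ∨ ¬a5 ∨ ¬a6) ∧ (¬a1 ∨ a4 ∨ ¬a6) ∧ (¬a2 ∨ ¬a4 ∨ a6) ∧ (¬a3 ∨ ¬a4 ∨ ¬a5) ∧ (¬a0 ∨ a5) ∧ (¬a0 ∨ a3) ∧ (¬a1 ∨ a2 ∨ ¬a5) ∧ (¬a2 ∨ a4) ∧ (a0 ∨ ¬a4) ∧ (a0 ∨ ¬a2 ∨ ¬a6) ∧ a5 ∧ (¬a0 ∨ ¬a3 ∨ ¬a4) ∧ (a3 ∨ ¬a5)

Case a5 = True:
  (¬a3) forces a3 = False.
  Clause (a3 ∨ ¬a5) is falsified — contradiction.
Case a5 = False:
  Clause (a5) is falsified — contradiction.
Both cases fail, so the formula is unsatisfiable.

The formula is unsatisfiable.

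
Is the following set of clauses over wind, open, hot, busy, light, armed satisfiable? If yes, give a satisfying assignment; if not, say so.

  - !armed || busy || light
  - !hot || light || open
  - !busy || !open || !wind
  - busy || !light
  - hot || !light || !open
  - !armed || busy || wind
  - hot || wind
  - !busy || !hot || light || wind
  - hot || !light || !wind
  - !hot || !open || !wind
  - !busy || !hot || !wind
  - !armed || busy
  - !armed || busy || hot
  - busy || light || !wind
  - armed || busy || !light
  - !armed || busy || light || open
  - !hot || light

wind = True, open = False, hot = False, busy = True, light = False, armed = False

Set wind = True.
Try open = True:
  (!busy || !open || !wind) forces busy = False.
  (busy || !light) forces light = False.
  clause (busy || light || !wind) is falsified — backtrack.
So open = False.
Set hot = False.
  then (hot || !light || !wind) forces light = False.
  then (busy || light || !wind) forces busy = True.
Set armed = False.
All clauses satisfied.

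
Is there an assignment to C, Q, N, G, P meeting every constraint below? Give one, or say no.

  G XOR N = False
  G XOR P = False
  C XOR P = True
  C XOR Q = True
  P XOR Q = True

Unsatisfiable — no assignment works.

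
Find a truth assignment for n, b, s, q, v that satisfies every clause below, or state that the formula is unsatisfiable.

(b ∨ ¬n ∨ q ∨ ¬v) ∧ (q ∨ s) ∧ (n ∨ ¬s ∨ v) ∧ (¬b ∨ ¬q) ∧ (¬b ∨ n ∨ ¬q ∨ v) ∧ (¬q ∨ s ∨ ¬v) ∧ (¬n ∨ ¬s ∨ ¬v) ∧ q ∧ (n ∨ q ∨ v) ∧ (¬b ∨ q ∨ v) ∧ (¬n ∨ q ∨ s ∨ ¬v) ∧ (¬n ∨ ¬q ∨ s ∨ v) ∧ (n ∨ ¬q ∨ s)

n: False; b: False; s: True; q: True; v: True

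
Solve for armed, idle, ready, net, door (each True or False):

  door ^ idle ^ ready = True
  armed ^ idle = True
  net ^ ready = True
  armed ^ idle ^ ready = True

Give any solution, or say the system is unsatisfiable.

armed = True, idle = False, ready = False, net = True, door = True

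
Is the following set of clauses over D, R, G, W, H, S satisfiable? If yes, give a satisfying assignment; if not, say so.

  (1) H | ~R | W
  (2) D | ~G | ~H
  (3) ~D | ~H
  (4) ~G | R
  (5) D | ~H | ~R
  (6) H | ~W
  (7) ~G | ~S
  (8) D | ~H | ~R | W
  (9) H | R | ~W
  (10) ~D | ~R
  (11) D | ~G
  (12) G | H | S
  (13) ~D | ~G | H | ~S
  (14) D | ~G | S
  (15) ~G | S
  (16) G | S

D=F, R=F, G=F, W=T, H=T, S=T

Set D = False.
  then (D | ~G) forces G = False.
  then (G | S) forces S = True.
Try R = True:
  (D | ~H | ~R) forces H = False.
  (H | ~R | W) forces W = True.
  clause (H | ~W) is falsified — backtrack.
So R = False.
Set W = True.
  then (H | ~W) forces H = True.
All clauses satisfied.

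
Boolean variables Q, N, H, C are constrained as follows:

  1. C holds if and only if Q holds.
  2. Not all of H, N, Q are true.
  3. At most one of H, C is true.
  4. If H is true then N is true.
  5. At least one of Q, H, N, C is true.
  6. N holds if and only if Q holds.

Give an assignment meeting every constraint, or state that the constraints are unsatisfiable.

Q=T; N=T; H=F; C=T

  (1) C=T, Q=T — same ✓
  (2) {H, N, Q}: 2/3 true — not all ✓
  (3) {H, C}: 1 true — at most one ✓
  (4) H=F ⇒ N: vacuous ✓
  (5) {Q, H, N, C}: 3 true — at least one ✓
  (6) N=T, Q=T — same ✓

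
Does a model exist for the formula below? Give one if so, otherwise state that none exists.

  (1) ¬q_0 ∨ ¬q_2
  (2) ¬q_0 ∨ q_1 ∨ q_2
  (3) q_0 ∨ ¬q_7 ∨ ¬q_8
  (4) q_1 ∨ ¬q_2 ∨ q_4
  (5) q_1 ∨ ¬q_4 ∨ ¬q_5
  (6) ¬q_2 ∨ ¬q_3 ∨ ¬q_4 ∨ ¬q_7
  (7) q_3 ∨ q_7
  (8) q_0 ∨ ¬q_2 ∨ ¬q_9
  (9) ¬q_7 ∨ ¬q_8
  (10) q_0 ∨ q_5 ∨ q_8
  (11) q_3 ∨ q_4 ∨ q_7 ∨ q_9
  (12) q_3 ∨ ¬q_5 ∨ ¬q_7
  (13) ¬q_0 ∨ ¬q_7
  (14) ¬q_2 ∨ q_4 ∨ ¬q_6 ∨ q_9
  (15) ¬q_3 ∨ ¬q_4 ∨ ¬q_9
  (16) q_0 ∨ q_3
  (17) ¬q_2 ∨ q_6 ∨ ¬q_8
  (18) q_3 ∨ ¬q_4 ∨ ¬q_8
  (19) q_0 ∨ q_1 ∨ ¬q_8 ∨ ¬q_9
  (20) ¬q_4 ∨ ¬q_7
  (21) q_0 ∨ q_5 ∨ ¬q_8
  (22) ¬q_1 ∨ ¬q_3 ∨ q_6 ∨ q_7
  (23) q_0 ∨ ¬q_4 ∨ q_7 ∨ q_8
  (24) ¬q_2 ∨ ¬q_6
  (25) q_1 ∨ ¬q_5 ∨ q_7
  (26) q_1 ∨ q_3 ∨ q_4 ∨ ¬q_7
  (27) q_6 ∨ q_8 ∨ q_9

q_0=T, q_1=T, q_2=F, q_3=T, q_4=F, q_5=F, q_6=T, q_7=F, q_8=F, q_9=T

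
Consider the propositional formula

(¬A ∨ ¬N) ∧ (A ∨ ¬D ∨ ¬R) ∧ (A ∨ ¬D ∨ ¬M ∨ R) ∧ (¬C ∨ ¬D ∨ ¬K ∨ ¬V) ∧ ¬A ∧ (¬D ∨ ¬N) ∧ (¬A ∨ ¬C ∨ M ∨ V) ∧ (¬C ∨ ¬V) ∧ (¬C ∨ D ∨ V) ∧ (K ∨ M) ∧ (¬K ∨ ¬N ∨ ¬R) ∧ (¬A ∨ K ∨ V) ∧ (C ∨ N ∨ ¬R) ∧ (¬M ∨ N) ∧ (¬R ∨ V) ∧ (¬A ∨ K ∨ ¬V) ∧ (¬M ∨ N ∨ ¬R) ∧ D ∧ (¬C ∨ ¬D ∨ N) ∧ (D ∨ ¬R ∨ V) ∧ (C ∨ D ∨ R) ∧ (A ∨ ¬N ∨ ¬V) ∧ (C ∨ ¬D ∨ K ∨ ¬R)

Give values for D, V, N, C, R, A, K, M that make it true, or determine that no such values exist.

D=T; V=F; N=F; C=F; R=F; A=F; K=T; M=F

Unit clause (¬A) forces A = False.
Unit clause (D) forces D = True.
In (A ∨ ¬D ∨ ¬R) only ¬R is left, so R = False.
In (A ∨ ¬D ∨ ¬M ∨ R) only ¬M is left, so M = False.
In (¬D ∨ ¬N) only ¬N is left, so N = False.
In (K ∨ M) only K is left, so K = True.
In (¬C ∨ ¬D ∨ N) only ¬C is left, so C = False.
Set V = False.
All clauses satisfied.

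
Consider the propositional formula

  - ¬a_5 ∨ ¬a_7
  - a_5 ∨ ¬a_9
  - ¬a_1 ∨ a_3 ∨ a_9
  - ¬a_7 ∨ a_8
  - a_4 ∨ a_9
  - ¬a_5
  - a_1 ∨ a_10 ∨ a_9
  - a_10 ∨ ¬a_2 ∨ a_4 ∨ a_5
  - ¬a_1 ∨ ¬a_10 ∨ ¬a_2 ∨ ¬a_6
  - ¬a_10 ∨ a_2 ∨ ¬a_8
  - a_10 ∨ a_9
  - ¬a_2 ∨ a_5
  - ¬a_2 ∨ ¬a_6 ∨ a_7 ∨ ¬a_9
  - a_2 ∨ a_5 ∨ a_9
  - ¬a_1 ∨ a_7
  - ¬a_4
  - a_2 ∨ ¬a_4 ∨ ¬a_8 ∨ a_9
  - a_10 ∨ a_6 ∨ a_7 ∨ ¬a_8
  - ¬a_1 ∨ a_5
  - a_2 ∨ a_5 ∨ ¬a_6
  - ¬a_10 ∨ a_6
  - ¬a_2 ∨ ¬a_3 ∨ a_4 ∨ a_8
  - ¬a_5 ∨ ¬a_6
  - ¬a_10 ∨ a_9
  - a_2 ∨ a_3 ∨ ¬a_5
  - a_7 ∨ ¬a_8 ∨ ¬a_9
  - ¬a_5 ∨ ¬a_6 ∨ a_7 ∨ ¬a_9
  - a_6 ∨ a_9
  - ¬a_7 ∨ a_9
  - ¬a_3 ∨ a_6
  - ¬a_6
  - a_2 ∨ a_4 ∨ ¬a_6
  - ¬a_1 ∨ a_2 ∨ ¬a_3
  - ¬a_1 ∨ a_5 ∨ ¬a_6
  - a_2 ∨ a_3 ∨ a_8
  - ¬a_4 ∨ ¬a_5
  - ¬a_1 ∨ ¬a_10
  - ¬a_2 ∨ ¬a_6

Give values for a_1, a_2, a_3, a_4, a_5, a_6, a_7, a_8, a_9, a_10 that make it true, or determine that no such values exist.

UNSATISFIABLE

Case a_4 = True:
  Clause (¬a_4) is falsified — contradiction.
Case a_4 = False:
  (a_4 ∨ a_9) forces a_9 = True.
  (a_5 ∨ ¬a_9) forces a_5 = True.
  Clause (¬a_5) is falsified — contradiction.
Both cases fail, so the formula is unsatisfiable.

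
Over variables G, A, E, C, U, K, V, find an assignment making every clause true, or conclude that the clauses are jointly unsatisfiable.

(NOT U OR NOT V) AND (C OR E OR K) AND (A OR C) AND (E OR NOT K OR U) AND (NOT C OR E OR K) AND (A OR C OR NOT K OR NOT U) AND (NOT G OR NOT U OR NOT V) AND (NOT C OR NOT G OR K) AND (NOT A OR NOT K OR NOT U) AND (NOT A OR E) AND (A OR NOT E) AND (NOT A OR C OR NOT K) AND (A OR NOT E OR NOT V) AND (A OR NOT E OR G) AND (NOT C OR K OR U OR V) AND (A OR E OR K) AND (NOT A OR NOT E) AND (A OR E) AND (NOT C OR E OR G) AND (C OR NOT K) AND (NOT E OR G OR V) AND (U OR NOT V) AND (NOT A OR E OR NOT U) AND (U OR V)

No satisfying assignment exists.

Case E = True:
  (A OR NOT E) forces A = True.
  Clause (NOT A OR NOT E) is falsified — contradiction.
Case E = False:
  (NOT A OR E) forces A = False.
  Clause (A OR E) is falsified — contradiction.
Both cases fail, so the formula is unsatisfiable.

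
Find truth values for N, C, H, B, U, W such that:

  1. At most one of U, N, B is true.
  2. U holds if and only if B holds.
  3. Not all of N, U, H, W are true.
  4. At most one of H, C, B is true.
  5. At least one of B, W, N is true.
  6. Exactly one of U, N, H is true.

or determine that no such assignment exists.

N=F, C=F, H=T, B=F, U=F, W=T

  (1) {U, N, B}: 0 true — at most one ✓
  (2) U=F, B=F — same ✓
  (3) {N, U, H, W}: 2/4 true — not all ✓
  (4) {H, C, B}: 1 true — at most one ✓
  (5) {B, W, N}: 1 true — at least one ✓
  (6) {U, N, H}: 1 true — exactly one ✓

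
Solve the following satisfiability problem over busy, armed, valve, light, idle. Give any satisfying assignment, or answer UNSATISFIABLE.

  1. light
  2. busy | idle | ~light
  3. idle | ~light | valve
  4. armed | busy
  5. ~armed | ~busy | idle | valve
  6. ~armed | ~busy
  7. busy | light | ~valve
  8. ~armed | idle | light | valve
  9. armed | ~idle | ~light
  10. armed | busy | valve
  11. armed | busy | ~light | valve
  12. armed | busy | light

busy = False, armed = True, valve = False, light = True, idle = True

Unit clause (light) forces light = True.
Set busy = False.
  then (busy | idle | ~light) forces idle = True.
  then (armed | busy) forces armed = True.
Set valve = False.
All clauses satisfied.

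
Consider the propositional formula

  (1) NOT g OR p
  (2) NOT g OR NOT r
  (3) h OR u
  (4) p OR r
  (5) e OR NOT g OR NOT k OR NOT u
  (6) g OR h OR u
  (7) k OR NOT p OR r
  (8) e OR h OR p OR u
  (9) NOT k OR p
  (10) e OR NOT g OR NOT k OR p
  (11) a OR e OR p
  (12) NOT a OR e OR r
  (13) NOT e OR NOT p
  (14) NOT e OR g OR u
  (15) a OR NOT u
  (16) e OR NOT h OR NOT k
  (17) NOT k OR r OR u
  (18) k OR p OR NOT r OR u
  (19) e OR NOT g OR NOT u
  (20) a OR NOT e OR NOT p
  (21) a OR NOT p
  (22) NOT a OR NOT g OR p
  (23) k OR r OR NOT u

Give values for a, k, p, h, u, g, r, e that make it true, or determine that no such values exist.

Set a = True.
Set k = False.
Set p = False.
  then (NOT g OR p) forces g = False.
  then (p OR r) forces r = True.
  then (k OR p OR NOT r OR u) forces u = True.
Set h = False.
Set e = False.
All clauses satisfied.

a = True, k = False, p = False, h = False, u = True, g = False, r = True, e = False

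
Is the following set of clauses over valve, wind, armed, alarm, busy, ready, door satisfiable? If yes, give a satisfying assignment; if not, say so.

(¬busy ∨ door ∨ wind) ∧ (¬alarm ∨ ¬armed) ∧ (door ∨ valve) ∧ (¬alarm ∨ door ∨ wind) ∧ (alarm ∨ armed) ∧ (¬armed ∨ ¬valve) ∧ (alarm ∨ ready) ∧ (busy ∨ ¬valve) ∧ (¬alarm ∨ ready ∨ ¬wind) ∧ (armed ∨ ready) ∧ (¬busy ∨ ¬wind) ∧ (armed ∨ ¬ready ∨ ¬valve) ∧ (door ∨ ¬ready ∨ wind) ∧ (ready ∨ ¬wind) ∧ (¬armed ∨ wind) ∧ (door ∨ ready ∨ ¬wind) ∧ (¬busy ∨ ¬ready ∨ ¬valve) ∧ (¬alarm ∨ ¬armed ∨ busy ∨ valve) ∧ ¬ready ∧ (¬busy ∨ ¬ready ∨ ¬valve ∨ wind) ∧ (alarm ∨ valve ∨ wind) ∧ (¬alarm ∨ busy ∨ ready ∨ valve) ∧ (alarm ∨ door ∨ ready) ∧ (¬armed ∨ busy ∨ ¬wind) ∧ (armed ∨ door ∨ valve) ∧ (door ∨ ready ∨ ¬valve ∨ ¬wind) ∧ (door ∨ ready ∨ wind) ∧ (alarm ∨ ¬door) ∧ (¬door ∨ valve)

Case ready = True:
  Clause (¬ready) is falsified — contradiction.
Case ready = False:
  (alarm ∨ ready) forces alarm = True.
  (¬alarm ∨ ¬armed) forces armed = False.
  Clause (armed ∨ ready) is falsified — contradiction.
Both cases fail, so the formula is unsatisfiable.

The formula is unsatisfiable.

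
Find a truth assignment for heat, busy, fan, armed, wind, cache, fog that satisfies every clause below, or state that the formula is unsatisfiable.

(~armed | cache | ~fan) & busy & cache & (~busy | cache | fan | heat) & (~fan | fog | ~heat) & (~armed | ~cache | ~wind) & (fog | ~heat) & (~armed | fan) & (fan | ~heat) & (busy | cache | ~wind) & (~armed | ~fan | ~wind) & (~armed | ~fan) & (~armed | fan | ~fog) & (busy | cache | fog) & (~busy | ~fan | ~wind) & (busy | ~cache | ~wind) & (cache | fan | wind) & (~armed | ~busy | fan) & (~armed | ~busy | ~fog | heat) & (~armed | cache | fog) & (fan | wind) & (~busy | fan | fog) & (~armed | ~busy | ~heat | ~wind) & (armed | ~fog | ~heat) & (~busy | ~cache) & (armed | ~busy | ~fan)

Case busy = True:
  (cache) forces cache = True.
  Clause (~busy | ~cache) is falsified — contradiction.
Case busy = False:
  Clause (busy) is falsified — contradiction.
Both cases fail, so the formula is unsatisfiable.

The formula is unsatisfiable.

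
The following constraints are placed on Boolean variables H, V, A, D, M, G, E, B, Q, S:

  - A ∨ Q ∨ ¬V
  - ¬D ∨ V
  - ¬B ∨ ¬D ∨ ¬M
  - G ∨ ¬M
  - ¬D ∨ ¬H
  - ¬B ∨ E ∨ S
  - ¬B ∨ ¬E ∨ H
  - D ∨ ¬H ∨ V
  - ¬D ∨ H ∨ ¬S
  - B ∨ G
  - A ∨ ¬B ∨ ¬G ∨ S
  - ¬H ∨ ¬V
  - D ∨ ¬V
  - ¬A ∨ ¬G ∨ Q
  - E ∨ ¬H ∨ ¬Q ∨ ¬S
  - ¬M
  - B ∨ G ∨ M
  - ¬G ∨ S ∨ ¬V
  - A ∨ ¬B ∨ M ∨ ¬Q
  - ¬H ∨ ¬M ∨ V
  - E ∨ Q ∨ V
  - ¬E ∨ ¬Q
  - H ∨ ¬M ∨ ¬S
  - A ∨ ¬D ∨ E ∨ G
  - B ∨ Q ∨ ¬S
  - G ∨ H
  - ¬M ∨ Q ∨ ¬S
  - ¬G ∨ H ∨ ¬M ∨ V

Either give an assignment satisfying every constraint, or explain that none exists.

H = False; V = False; A = False; D = False; M = False; G = True; E = True; B = False; Q = False; S = False

Unit clause (¬M) forces M = False.
Set H = False.
  then (G ∨ H) forces G = True.
Try V = True:
  (D ∨ ¬V) forces D = True.
  (¬D ∨ H ∨ ¬S) forces S = False.
  clause (¬G ∨ S ∨ ¬V) is falsified — backtrack.
So V = False.
  then (¬D ∨ V) forces D = False.
Set A = False.
Set E = True.
  then (¬B ∨ ¬E ∨ H) forces B = False.
  then (¬E ∨ ¬Q) forces Q = False.
  then (B ∨ Q ∨ ¬S) forces S = False.
All clauses satisfied.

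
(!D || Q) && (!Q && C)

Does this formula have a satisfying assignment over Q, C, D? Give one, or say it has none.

Q: False, C: True, D: False

  !D || Q = True
    !D = True
  !Q && C = True
    !Q = True
Both conjuncts True, so the formula holds.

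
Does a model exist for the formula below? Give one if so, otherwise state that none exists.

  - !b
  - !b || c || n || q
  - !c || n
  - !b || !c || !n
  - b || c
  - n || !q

n: True, b: False, c: True, q: False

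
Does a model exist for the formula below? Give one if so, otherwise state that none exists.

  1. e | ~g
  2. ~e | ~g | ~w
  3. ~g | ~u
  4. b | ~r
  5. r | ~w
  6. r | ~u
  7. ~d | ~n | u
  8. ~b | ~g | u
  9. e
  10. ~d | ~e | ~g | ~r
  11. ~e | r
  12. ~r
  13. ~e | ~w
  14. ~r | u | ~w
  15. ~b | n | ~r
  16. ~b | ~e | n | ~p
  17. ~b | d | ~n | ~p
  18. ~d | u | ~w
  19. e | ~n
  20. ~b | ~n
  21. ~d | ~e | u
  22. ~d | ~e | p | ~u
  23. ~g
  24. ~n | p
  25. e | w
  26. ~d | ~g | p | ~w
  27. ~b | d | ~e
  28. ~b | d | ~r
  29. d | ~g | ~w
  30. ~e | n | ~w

UNSATISFIABLE

Case e = True:
  (~e | r) forces r = True.
  Clause (~r) is falsified — contradiction.
Case e = False:
  Clause (e) is falsified — contradiction.
Both cases fail, so the formula is unsatisfiable.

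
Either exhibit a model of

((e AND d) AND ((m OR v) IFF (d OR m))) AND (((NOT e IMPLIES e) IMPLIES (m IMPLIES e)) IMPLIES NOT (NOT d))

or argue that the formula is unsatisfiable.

v = True; d = True; m = True; e = True

  (e AND d) AND ((m OR v) IFF (d OR m)) = True
    e AND d = True
    (m OR v) IFF (d OR m) = True
      m OR v = True
      d OR m = True
  ((NOT e IMPLIES e) IMPLIES (m IMPLIES e)) IMPLIES NOT (NOT d) = True
    (NOT e IMPLIES e) IMPLIES (m IMPLIES e) = True
      NOT e IMPLIES e = True
        NOT e = False
      m IMPLIES e = True
    NOT (NOT d) = True
      NOT d = False
Both conjuncts True, so the formula holds.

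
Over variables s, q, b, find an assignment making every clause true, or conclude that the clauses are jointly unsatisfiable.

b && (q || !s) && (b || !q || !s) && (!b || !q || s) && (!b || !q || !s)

Unit clause (b) forces b = True.
Try s = True:
  (q || !s) forces q = True.
  clause (!b || !q || !s) is falsified — backtrack.
So s = False.
  then (!b || !q || s) forces q = False.
Check each clause:
  (b): b holds.
  (q || !s): !s holds.
  (b || !q || !s): b holds.
  (!b || !q || s): !q holds.
  (!b || !q || !s): !q holds.
All clauses satisfied.

s: False, q: False, b: True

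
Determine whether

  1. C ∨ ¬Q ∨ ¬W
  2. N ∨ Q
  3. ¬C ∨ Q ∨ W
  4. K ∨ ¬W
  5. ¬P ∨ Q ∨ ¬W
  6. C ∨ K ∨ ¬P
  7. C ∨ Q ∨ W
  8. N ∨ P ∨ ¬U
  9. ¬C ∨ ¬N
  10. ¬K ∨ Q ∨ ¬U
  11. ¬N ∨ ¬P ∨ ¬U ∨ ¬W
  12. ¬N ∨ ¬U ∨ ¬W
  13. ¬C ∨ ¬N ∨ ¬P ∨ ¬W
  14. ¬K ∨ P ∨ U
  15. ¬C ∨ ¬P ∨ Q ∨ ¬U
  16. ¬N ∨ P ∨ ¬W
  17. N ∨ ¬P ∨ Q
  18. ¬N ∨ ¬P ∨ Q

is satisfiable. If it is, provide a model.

K = False, Q = True, W = False, P = False, C = False, U = False, N = True

Set K = False.
  then (K ∨ ¬W) forces W = False.
Try Q = False:
  (N ∨ Q) forces N = True.
  (¬C ∨ Q ∨ W) forces C = False.
  clause (C ∨ Q ∨ W) is falsified — backtrack.
So Q = True.
Set P = False.
Set C = False.
Set U = False.
Set N = True.
All clauses satisfied.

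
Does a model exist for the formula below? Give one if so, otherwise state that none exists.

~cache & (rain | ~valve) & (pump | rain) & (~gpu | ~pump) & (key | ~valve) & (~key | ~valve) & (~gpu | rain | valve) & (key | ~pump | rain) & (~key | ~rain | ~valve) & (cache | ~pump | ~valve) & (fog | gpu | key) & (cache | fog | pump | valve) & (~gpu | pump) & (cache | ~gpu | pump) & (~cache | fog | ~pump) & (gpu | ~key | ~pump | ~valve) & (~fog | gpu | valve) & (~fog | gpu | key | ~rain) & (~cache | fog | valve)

rain = False, cache = False, fog = False, key = True, pump = True, valve = False, gpu = False

Unit clause (~cache) forces cache = False.
Set rain = False.
  then (rain | ~valve) forces valve = False.
  then (pump | rain) forces pump = True.
  then (~gpu | ~pump) forces gpu = False.
  then (key | ~pump | rain) forces key = True.
  then (~fog | gpu | valve) forces fog = False.
All clauses satisfied.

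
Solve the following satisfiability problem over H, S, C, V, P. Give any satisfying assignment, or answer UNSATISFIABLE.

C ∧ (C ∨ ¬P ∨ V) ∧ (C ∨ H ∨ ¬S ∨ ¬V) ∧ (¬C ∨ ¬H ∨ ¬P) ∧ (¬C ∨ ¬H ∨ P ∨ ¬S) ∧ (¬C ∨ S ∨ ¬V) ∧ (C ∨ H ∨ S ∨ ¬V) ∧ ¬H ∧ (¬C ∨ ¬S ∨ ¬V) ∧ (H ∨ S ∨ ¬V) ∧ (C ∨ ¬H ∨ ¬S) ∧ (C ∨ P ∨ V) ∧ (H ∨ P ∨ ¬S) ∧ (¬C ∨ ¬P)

H=F, S=F, C=T, V=F, P=F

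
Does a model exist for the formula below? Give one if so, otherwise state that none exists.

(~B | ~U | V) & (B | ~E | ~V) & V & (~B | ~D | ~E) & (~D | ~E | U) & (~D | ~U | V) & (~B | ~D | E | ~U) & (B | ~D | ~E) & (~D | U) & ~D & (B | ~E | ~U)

E = False, U = True, B = False, V = True, D = False

Unit clause (V) forces V = True.
Unit clause (~D) forces D = False.
Set E = False.
Set U = True.
Set B = False.
All clauses satisfied.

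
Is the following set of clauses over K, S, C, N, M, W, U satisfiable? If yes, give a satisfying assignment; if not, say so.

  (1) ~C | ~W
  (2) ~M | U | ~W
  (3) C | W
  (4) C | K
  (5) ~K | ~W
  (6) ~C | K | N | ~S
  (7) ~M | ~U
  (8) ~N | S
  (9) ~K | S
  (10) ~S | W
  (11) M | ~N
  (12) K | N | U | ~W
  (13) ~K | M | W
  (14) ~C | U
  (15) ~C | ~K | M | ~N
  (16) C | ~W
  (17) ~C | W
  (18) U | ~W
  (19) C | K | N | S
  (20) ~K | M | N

The formula is unsatisfiable.

Case C = True:
  (~C | ~W) forces W = False.
  Clause (~C | W) is falsified — contradiction.
Case C = False:
  (C | W) forces W = True.
  Clause (C | ~W) is falsified — contradiction.
Both cases fail, so the formula is unsatisfiable.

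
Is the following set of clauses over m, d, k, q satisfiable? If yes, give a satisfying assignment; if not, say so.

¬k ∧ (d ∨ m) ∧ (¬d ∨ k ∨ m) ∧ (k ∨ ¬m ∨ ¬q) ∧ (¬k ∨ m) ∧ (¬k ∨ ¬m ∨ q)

Unit clause (¬k) forces k = False.
Try m = False:
  (d ∨ m) forces d = True.
  clause (¬d ∨ k ∨ m) is falsified — backtrack.
So m = True.
  then (k ∨ ¬m ∨ ¬q) forces q = False.
Set d = False.
Check each clause:
  (¬k): ¬k holds.
  (d ∨ m): m holds.
  (¬d ∨ k ∨ m): ¬d holds.
  (k ∨ ¬m ∨ ¬q): ¬q holds.
  (¬k ∨ m): ¬k holds.
  (¬k ∨ ¬m ∨ q): ¬k holds.
All clauses satisfied.

m=T; d=F; k=F; q=F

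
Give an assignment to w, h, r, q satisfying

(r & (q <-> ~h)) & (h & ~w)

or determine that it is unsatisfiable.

w: False; h: True; r: True; q: False

  r & (q <-> ~h) = True
    q <-> ~h = True
      ~h = False
  h & ~w = True
    ~w = True
Both conjuncts True, so the formula holds.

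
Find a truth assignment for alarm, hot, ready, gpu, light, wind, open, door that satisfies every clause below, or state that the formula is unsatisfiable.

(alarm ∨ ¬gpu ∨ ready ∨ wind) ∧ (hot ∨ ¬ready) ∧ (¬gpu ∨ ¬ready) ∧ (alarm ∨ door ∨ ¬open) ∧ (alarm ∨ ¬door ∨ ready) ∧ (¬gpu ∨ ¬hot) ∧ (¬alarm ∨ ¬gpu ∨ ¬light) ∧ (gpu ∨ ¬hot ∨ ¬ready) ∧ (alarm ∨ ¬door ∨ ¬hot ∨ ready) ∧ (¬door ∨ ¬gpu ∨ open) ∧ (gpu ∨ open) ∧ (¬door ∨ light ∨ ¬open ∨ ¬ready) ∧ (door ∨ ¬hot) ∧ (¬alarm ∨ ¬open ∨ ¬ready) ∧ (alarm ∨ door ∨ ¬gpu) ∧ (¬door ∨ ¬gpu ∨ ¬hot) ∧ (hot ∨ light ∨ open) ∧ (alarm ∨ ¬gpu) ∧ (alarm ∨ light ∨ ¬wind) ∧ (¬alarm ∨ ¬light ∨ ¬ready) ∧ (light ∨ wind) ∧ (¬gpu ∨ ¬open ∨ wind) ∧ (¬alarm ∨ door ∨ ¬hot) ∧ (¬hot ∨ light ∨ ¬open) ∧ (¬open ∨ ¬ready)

alarm = True; hot = False; ready = False; gpu = False; light = True; wind = False; open = True; door = False

Try alarm = False:
  (alarm ∨ ¬gpu) forces gpu = False.
  (gpu ∨ open) forces open = True.
  (alarm ∨ door ∨ ¬open) forces door = True.
  (alarm ∨ ¬door ∨ ready) forces ready = True.
  clause (¬open ∨ ¬ready) is falsified — backtrack.
So alarm = True.
Set hot = False.
  then (hot ∨ ¬ready) forces ready = False.
Set gpu = False.
  then (gpu ∨ open) forces open = True.
Set light = True.
Set wind = False.
Set door = False.
All clauses satisfied.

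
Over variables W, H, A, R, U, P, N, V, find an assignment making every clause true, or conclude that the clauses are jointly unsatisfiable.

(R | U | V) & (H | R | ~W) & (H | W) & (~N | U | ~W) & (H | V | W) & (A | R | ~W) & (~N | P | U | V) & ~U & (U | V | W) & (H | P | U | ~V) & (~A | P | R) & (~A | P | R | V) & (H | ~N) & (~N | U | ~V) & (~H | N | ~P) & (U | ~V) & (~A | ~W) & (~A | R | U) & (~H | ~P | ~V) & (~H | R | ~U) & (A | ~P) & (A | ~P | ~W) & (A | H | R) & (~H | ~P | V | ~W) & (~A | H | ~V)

W=T, H=T, A=F, R=T, U=F, P=F, N=F, V=F

Unit clause (~U) forces U = False.
In (U | ~V) only ~V is left, so V = False.
In (R | U | V) only R is left, so R = True.
In (U | V | W) only W is left, so W = True.
In (~A | ~W) only ~A is left, so A = False.
In (A | ~P) only ~P is left, so P = False.
In (~N | U | ~W) only ~N is left, so N = False.
Set H = True.
All clauses satisfied.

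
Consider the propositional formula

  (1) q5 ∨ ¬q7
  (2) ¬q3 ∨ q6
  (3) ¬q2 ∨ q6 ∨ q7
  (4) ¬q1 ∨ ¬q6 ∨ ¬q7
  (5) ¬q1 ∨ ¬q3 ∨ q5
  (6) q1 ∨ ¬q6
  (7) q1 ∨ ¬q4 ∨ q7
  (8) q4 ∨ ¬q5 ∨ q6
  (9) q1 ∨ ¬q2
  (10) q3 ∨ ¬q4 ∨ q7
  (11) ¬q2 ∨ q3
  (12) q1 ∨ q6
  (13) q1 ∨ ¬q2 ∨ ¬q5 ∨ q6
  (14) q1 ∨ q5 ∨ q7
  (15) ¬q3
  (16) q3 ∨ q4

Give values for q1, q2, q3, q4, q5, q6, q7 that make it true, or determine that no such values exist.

q1 = True, q2 = False, q3 = False, q4 = True, q5 = True, q6 = False, q7 = True

Unit clause (¬q3) forces q3 = False.
In (q3 ∨ q4) only q4 is left, so q4 = True.
In (q3 ∨ ¬q4 ∨ q7) only q7 is left, so q7 = True.
In (¬q2 ∨ q3) only ¬q2 is left, so q2 = False.
In (q5 ∨ ¬q7) only q5 is left, so q5 = True.
Try q1 = False:
  (q1 ∨ ¬q6) forces q6 = False.
  clause (q1 ∨ q6) is falsified — backtrack.
So q1 = True.
  then (¬q1 ∨ ¬q6 ∨ ¬q7) forces q6 = False.
All clauses satisfied.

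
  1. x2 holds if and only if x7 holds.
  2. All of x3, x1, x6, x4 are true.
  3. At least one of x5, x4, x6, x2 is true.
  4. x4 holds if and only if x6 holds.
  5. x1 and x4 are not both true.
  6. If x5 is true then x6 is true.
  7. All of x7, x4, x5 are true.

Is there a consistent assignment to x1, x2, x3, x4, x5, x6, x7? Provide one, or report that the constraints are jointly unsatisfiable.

Case x4 = True:
  (2) forces x3 = True.
  (2) forces x1 = True.
  Constraint (5) is violated (x1=T, x4=T) — contradiction.
Case x4 = False:
  Constraint (2) is violated (x4=F) — contradiction.
Both cases fail — unsatisfiable.

The formula is unsatisfiable.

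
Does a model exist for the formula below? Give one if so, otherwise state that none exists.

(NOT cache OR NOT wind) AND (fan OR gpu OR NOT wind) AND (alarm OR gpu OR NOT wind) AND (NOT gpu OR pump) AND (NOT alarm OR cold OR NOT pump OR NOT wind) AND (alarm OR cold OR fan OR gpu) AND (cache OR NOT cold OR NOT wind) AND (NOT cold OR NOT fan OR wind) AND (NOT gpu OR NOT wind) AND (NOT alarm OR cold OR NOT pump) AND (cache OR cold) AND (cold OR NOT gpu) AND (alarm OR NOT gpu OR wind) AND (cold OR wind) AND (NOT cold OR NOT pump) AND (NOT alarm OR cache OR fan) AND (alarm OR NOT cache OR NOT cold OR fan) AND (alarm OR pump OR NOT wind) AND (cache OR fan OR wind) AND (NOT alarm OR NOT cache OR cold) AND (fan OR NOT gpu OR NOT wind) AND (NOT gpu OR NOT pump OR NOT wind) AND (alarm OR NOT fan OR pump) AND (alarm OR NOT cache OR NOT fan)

wind=F; cold=T; cache=T; alarm=T; pump=F; gpu=F; fan=F

Try wind = True:
  (NOT cache OR NOT wind) forces cache = False.
  (cache OR NOT cold OR NOT wind) forces cold = False.
  clause (cache OR cold) is falsified — backtrack.
So wind = False.
  then (cold OR wind) forces cold = True.
  then (NOT cold OR NOT pump) forces pump = False.
  then (NOT gpu OR pump) forces gpu = False.
  then (NOT cold OR NOT fan OR wind) forces fan = False.
  then (cache OR fan OR wind) forces cache = True.
  then (alarm OR NOT cache OR NOT cold OR fan) forces alarm = True.
All clauses satisfied.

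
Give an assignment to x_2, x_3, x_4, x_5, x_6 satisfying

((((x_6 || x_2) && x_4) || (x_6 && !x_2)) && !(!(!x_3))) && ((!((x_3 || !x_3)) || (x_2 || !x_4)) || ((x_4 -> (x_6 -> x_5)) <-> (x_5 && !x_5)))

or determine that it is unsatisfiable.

x_2 = False, x_3 = False, x_4 = False, x_5 = False, x_6 = True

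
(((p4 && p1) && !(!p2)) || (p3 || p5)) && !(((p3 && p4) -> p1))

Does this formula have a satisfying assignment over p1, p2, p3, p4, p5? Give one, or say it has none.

p1 = False, p2 = True, p3 = True, p4 = True, p5 = True

  ((p4 && p1) && !(!p2)) || (p3 || p5) = True
    (p4 && p1) && !(!p2) = False
      p4 && p1 = False
      !(!p2) = True
        !p2 = False
    p3 || p5 = True
  !(((p3 && p4) -> p1)) = True
    (p3 && p4) -> p1 = False
      p3 && p4 = True
Both conjuncts True, so the formula holds.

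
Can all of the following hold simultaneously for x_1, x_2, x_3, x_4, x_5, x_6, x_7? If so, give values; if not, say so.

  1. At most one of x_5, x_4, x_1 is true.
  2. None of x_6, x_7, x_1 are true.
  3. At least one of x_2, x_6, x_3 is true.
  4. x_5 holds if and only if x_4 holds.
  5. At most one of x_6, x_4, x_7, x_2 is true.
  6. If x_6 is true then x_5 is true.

x_1 = False, x_2 = False, x_3 = True, x_4 = False, x_5 = False, x_6 = False, x_7 = False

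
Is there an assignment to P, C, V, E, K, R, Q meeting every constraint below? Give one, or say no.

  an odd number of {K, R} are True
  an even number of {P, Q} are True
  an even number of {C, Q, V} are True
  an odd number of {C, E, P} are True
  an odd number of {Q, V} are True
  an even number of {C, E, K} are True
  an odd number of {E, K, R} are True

P=F, C=T, V=T, E=F, K=T, R=F, Q=F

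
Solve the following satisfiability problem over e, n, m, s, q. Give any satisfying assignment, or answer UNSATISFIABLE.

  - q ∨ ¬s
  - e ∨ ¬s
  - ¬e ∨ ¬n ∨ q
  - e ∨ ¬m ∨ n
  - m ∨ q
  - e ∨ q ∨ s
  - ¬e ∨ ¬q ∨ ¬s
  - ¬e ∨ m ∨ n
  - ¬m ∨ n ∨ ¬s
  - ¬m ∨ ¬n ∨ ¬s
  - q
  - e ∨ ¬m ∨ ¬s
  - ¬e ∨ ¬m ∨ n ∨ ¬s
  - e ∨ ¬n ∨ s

Unit clause (q) forces q = True.
Set e = True.
  then (¬e ∨ ¬q ∨ ¬s) forces s = False.
Set n = False.
  then (¬e ∨ m ∨ n) forces m = True.
All clauses satisfied.

e = True; n = False; m = True; s = False; q = True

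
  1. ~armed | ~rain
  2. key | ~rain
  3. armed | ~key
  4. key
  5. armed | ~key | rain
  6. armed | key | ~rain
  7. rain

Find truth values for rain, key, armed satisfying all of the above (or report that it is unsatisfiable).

Case rain = True:
  (~armed | ~rain) forces armed = False.
  (key | ~rain) forces key = True.
  Clause (armed | ~key) is falsified — contradiction.
Case rain = False:
  Clause (rain) is falsified — contradiction.
Both cases fail, so the formula is unsatisfiable.

UNSATISFIABLE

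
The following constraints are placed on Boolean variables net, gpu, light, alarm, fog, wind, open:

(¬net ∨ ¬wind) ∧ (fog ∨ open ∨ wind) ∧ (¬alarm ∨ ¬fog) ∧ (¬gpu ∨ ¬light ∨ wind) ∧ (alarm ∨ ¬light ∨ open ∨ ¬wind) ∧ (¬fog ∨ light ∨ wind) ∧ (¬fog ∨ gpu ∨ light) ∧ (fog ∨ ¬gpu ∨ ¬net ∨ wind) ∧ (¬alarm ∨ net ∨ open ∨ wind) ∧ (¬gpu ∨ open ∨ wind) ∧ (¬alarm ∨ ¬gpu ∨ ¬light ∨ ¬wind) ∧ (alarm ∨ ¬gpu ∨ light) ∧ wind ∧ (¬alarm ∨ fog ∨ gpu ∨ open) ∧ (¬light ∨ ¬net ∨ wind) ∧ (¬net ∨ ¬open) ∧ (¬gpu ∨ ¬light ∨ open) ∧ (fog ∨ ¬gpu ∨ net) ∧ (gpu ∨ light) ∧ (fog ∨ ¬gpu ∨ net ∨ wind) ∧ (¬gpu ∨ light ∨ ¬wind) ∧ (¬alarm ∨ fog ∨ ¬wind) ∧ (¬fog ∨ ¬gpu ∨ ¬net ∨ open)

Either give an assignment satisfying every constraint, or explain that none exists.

Unit clause (wind) forces wind = True.
In (¬net ∨ ¬wind) only ¬net is left, so net = False.
Set gpu = False.
  then (gpu ∨ light) forces light = True.
Try alarm = True:
  (¬alarm ∨ ¬fog) forces fog = False.
  clause (¬alarm ∨ fog ∨ ¬wind) is falsified — backtrack.
So alarm = False.
  then (alarm ∨ ¬light ∨ open ∨ ¬wind) forces open = True.
Set fog = False.
All clauses satisfied.

net: False; gpu: False; light: True; alarm: False; fog: False; wind: True; open: True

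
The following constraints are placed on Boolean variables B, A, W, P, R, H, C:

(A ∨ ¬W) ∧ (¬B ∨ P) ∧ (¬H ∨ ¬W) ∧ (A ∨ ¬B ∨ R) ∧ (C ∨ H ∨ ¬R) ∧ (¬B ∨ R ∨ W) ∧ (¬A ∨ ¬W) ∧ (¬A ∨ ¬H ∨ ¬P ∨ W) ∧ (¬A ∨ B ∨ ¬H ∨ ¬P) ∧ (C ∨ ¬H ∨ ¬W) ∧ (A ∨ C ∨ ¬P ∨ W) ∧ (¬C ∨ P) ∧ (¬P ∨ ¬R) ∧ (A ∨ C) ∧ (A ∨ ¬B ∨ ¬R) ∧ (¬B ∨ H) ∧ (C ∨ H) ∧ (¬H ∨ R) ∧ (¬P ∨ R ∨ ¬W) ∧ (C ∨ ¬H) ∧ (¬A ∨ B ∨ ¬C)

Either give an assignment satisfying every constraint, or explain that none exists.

Try B = True:
  (¬B ∨ P) forces P = True.
  (¬P ∨ ¬R) forces R = False.
  (A ∨ ¬B ∨ R) forces A = True.
  (¬B ∨ R ∨ W) forces W = True.
  clause (¬A ∨ ¬W) is falsified — backtrack.
So B = False.
Try A = True:
  (¬A ∨ ¬W) forces W = False.
  (¬A ∨ B ∨ ¬C) forces C = False.
  (C ∨ H) forces H = True.
  clause (C ∨ ¬H) is falsified — backtrack.
So A = False.
  then (A ∨ ¬W) forces W = False.
  then (A ∨ C) forces C = True.
  then (¬C ∨ P) forces P = True.
  then (¬P ∨ ¬R) forces R = False.
  then (¬H ∨ R) forces H = False.
All clauses satisfied.

B = False; A = False; W = False; P = True; R = False; H = False; C = True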